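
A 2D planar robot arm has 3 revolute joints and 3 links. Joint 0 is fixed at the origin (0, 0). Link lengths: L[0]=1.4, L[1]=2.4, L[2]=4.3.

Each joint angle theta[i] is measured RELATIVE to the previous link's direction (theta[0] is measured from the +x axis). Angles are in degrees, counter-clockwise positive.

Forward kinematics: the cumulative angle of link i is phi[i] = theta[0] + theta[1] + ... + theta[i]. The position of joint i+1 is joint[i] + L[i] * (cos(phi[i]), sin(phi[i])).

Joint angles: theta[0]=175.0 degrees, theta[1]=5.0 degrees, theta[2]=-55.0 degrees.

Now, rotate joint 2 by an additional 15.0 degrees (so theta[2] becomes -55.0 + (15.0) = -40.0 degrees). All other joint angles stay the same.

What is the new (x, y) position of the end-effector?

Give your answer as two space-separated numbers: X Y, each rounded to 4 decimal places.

joint[0] = (0.0000, 0.0000)  (base)
link 0: phi[0] = 175 = 175 deg
  cos(175 deg) = -0.9962, sin(175 deg) = 0.0872
  joint[1] = (0.0000, 0.0000) + 1.4 * (-0.9962, 0.0872) = (0.0000 + -1.3947, 0.0000 + 0.1220) = (-1.3947, 0.1220)
link 1: phi[1] = 175 + 5 = 180 deg
  cos(180 deg) = -1.0000, sin(180 deg) = 0.0000
  joint[2] = (-1.3947, 0.1220) + 2.4 * (-1.0000, 0.0000) = (-1.3947 + -2.4000, 0.1220 + 0.0000) = (-3.7947, 0.1220)
link 2: phi[2] = 175 + 5 + -40 = 140 deg
  cos(140 deg) = -0.7660, sin(140 deg) = 0.6428
  joint[3] = (-3.7947, 0.1220) + 4.3 * (-0.7660, 0.6428) = (-3.7947 + -3.2940, 0.1220 + 2.7640) = (-7.0887, 2.8860)
End effector: (-7.0887, 2.8860)

Answer: -7.0887 2.8860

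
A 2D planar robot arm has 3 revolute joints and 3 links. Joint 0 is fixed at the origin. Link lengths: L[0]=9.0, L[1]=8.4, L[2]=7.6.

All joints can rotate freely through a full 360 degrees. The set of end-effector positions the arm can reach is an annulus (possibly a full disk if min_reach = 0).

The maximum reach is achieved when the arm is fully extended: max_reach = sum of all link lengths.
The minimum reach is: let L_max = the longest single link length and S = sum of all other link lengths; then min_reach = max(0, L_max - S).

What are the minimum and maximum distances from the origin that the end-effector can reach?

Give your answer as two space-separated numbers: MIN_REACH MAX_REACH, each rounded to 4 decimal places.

Answer: 0.0000 25.0000

Derivation:
Link lengths: [9.0, 8.4, 7.6]
max_reach = 9 + 8.4 + 7.6 = 25
L_max = max([9.0, 8.4, 7.6]) = 9
S (sum of others) = 25 - 9 = 16
min_reach = max(0, 9 - 16) = max(0, -7) = 0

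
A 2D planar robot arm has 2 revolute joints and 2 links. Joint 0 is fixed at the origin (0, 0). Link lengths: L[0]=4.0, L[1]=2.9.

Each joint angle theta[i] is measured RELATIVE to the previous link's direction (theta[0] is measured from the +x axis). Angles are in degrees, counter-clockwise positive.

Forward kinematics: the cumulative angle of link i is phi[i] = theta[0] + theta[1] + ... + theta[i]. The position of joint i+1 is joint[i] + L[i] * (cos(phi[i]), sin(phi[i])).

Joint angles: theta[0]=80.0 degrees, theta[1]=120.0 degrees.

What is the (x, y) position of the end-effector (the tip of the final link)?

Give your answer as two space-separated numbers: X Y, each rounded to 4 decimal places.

joint[0] = (0.0000, 0.0000)  (base)
link 0: phi[0] = 80 = 80 deg
  cos(80 deg) = 0.1736, sin(80 deg) = 0.9848
  joint[1] = (0.0000, 0.0000) + 4 * (0.1736, 0.9848) = (0.0000 + 0.6946, 0.0000 + 3.9392) = (0.6946, 3.9392)
link 1: phi[1] = 80 + 120 = 200 deg
  cos(200 deg) = -0.9397, sin(200 deg) = -0.3420
  joint[2] = (0.6946, 3.9392) + 2.9 * (-0.9397, -0.3420) = (0.6946 + -2.7251, 3.9392 + -0.9919) = (-2.0305, 2.9474)
End effector: (-2.0305, 2.9474)

Answer: -2.0305 2.9474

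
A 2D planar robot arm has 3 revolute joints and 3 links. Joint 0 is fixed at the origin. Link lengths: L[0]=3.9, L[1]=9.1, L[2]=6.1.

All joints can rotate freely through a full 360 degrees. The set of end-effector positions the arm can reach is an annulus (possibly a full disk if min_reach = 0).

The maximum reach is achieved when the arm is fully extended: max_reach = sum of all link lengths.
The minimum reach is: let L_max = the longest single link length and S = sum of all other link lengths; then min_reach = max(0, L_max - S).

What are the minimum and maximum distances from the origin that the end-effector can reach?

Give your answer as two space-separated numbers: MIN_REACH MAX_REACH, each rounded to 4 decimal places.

Link lengths: [3.9, 9.1, 6.1]
max_reach = 3.9 + 9.1 + 6.1 = 19.1
L_max = max([3.9, 9.1, 6.1]) = 9.1
S (sum of others) = 19.1 - 9.1 = 10
min_reach = max(0, 9.1 - 10) = max(0, -0.9) = 0

Answer: 0.0000 19.1000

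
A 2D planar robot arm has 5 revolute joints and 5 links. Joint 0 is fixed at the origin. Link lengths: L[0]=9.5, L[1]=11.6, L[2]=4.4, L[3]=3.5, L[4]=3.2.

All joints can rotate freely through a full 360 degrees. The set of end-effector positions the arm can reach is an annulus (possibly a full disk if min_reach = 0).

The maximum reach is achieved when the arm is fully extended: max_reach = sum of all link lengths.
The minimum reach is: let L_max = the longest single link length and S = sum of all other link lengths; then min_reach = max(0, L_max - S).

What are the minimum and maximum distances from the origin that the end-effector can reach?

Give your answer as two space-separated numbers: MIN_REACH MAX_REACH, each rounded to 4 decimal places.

Link lengths: [9.5, 11.6, 4.4, 3.5, 3.2]
max_reach = 9.5 + 11.6 + 4.4 + 3.5 + 3.2 = 32.2
L_max = max([9.5, 11.6, 4.4, 3.5, 3.2]) = 11.6
S (sum of others) = 32.2 - 11.6 = 20.6
min_reach = max(0, 11.6 - 20.6) = max(0, -9) = 0

Answer: 0.0000 32.2000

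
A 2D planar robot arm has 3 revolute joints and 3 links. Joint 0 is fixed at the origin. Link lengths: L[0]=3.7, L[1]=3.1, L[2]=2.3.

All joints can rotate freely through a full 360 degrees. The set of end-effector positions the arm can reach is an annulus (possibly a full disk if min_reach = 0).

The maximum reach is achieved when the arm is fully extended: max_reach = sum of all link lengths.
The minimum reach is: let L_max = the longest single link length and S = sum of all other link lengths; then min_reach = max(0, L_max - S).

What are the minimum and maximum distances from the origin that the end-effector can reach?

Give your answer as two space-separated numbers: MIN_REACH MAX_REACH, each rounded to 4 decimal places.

Answer: 0.0000 9.1000

Derivation:
Link lengths: [3.7, 3.1, 2.3]
max_reach = 3.7 + 3.1 + 2.3 = 9.1
L_max = max([3.7, 3.1, 2.3]) = 3.7
S (sum of others) = 9.1 - 3.7 = 5.4
min_reach = max(0, 3.7 - 5.4) = max(0, -1.7) = 0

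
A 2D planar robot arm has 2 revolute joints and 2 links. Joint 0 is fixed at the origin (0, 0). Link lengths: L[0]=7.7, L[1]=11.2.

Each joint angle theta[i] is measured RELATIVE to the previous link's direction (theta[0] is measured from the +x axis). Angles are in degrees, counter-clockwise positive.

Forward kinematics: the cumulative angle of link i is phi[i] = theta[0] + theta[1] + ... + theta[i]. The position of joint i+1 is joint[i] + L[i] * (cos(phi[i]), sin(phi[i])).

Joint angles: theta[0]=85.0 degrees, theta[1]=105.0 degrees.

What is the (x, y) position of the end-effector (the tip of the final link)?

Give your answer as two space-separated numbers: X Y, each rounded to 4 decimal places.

joint[0] = (0.0000, 0.0000)  (base)
link 0: phi[0] = 85 = 85 deg
  cos(85 deg) = 0.0872, sin(85 deg) = 0.9962
  joint[1] = (0.0000, 0.0000) + 7.7 * (0.0872, 0.9962) = (0.0000 + 0.6711, 0.0000 + 7.6707) = (0.6711, 7.6707)
link 1: phi[1] = 85 + 105 = 190 deg
  cos(190 deg) = -0.9848, sin(190 deg) = -0.1736
  joint[2] = (0.6711, 7.6707) + 11.2 * (-0.9848, -0.1736) = (0.6711 + -11.0298, 7.6707 + -1.9449) = (-10.3587, 5.7258)
End effector: (-10.3587, 5.7258)

Answer: -10.3587 5.7258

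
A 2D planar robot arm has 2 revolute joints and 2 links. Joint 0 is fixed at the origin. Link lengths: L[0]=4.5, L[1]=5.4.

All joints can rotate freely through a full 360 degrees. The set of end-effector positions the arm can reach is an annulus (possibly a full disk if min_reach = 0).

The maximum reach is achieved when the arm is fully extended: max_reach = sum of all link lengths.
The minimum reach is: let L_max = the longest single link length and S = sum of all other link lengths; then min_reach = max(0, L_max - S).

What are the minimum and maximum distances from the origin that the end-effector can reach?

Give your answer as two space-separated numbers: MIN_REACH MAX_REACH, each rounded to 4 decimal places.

Answer: 0.9000 9.9000

Derivation:
Link lengths: [4.5, 5.4]
max_reach = 4.5 + 5.4 = 9.9
L_max = max([4.5, 5.4]) = 5.4
S (sum of others) = 9.9 - 5.4 = 4.5
min_reach = max(0, 5.4 - 4.5) = max(0, 0.9) = 0.9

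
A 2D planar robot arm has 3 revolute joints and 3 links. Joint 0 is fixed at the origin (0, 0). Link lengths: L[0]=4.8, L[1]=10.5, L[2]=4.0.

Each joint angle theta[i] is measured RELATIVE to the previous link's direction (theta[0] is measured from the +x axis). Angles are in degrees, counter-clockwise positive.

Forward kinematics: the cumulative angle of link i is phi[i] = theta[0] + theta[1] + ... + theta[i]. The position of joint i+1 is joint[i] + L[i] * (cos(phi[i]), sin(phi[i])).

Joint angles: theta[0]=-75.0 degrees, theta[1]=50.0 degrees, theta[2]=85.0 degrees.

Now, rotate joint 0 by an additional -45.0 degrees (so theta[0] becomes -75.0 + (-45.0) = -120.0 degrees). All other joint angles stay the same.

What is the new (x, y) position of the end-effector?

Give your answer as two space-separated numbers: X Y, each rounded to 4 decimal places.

Answer: 5.0549 -12.9884

Derivation:
joint[0] = (0.0000, 0.0000)  (base)
link 0: phi[0] = -120 = -120 deg
  cos(-120 deg) = -0.5000, sin(-120 deg) = -0.8660
  joint[1] = (0.0000, 0.0000) + 4.8 * (-0.5000, -0.8660) = (0.0000 + -2.4000, 0.0000 + -4.1569) = (-2.4000, -4.1569)
link 1: phi[1] = -120 + 50 = -70 deg
  cos(-70 deg) = 0.3420, sin(-70 deg) = -0.9397
  joint[2] = (-2.4000, -4.1569) + 10.5 * (0.3420, -0.9397) = (-2.4000 + 3.5912, -4.1569 + -9.8668) = (1.1912, -14.0237)
link 2: phi[2] = -120 + 50 + 85 = 15 deg
  cos(15 deg) = 0.9659, sin(15 deg) = 0.2588
  joint[3] = (1.1912, -14.0237) + 4 * (0.9659, 0.2588) = (1.1912 + 3.8637, -14.0237 + 1.0353) = (5.0549, -12.9884)
End effector: (5.0549, -12.9884)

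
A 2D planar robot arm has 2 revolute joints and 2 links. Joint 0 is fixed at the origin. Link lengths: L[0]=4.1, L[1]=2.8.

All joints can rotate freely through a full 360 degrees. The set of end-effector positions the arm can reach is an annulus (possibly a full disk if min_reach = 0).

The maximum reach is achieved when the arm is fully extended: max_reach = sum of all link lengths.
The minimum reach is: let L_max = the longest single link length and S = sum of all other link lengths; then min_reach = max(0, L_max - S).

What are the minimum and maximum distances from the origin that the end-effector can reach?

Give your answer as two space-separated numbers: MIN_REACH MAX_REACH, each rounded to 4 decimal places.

Answer: 1.3000 6.9000

Derivation:
Link lengths: [4.1, 2.8]
max_reach = 4.1 + 2.8 = 6.9
L_max = max([4.1, 2.8]) = 4.1
S (sum of others) = 6.9 - 4.1 = 2.8
min_reach = max(0, 4.1 - 2.8) = max(0, 1.3) = 1.3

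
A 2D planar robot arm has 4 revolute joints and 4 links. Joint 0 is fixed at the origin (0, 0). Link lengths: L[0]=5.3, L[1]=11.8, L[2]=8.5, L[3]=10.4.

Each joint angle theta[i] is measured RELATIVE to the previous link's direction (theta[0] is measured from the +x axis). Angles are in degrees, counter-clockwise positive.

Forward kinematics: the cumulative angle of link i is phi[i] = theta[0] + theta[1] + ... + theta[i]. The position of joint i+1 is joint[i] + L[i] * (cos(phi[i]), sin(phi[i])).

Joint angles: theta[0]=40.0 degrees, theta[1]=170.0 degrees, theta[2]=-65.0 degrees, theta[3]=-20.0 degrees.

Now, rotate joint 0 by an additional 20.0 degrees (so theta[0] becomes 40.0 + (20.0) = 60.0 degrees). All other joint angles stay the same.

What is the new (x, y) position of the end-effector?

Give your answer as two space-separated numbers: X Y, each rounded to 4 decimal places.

Answer: -21.6644 3.7158

Derivation:
joint[0] = (0.0000, 0.0000)  (base)
link 0: phi[0] = 60 = 60 deg
  cos(60 deg) = 0.5000, sin(60 deg) = 0.8660
  joint[1] = (0.0000, 0.0000) + 5.3 * (0.5000, 0.8660) = (0.0000 + 2.6500, 0.0000 + 4.5899) = (2.6500, 4.5899)
link 1: phi[1] = 60 + 170 = 230 deg
  cos(230 deg) = -0.6428, sin(230 deg) = -0.7660
  joint[2] = (2.6500, 4.5899) + 11.8 * (-0.6428, -0.7660) = (2.6500 + -7.5849, 4.5899 + -9.0393) = (-4.9349, -4.4494)
link 2: phi[2] = 60 + 170 + -65 = 165 deg
  cos(165 deg) = -0.9659, sin(165 deg) = 0.2588
  joint[3] = (-4.9349, -4.4494) + 8.5 * (-0.9659, 0.2588) = (-4.9349 + -8.2104, -4.4494 + 2.2000) = (-13.1453, -2.2494)
link 3: phi[3] = 60 + 170 + -65 + -20 = 145 deg
  cos(145 deg) = -0.8192, sin(145 deg) = 0.5736
  joint[4] = (-13.1453, -2.2494) + 10.4 * (-0.8192, 0.5736) = (-13.1453 + -8.5192, -2.2494 + 5.9652) = (-21.6644, 3.7158)
End effector: (-21.6644, 3.7158)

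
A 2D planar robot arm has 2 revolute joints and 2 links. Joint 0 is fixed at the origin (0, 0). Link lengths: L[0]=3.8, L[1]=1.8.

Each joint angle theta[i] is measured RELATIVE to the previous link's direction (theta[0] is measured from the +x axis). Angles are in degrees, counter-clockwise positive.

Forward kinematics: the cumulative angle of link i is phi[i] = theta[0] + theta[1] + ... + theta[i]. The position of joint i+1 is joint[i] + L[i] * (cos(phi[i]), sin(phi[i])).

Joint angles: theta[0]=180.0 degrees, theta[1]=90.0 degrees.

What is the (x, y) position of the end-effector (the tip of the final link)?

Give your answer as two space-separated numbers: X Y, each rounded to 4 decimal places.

Answer: -3.8000 -1.8000

Derivation:
joint[0] = (0.0000, 0.0000)  (base)
link 0: phi[0] = 180 = 180 deg
  cos(180 deg) = -1.0000, sin(180 deg) = 0.0000
  joint[1] = (0.0000, 0.0000) + 3.8 * (-1.0000, 0.0000) = (0.0000 + -3.8000, 0.0000 + 0.0000) = (-3.8000, 0.0000)
link 1: phi[1] = 180 + 90 = 270 deg
  cos(270 deg) = -0.0000, sin(270 deg) = -1.0000
  joint[2] = (-3.8000, 0.0000) + 1.8 * (-0.0000, -1.0000) = (-3.8000 + -0.0000, 0.0000 + -1.8000) = (-3.8000, -1.8000)
End effector: (-3.8000, -1.8000)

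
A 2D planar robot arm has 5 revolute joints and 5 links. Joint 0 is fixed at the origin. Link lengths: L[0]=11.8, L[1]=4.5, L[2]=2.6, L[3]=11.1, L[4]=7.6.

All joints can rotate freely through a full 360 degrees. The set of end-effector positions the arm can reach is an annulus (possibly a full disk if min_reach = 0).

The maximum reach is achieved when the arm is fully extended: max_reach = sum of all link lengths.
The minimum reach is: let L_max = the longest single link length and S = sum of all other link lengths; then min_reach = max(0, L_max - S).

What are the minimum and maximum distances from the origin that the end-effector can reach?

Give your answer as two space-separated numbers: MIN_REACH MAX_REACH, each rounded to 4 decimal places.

Answer: 0.0000 37.6000

Derivation:
Link lengths: [11.8, 4.5, 2.6, 11.1, 7.6]
max_reach = 11.8 + 4.5 + 2.6 + 11.1 + 7.6 = 37.6
L_max = max([11.8, 4.5, 2.6, 11.1, 7.6]) = 11.8
S (sum of others) = 37.6 - 11.8 = 25.8
min_reach = max(0, 11.8 - 25.8) = max(0, -14) = 0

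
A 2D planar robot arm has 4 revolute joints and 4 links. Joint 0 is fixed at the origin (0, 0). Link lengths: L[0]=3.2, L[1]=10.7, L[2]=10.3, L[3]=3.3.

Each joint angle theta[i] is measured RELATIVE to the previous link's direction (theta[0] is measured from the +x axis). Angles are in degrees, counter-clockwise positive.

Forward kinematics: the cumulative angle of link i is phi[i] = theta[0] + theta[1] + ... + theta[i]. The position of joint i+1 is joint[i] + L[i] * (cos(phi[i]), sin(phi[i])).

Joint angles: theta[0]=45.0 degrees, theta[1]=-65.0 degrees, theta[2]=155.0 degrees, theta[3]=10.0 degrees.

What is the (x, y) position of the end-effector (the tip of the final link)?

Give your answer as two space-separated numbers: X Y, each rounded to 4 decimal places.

Answer: 2.3311 7.7791

Derivation:
joint[0] = (0.0000, 0.0000)  (base)
link 0: phi[0] = 45 = 45 deg
  cos(45 deg) = 0.7071, sin(45 deg) = 0.7071
  joint[1] = (0.0000, 0.0000) + 3.2 * (0.7071, 0.7071) = (0.0000 + 2.2627, 0.0000 + 2.2627) = (2.2627, 2.2627)
link 1: phi[1] = 45 + -65 = -20 deg
  cos(-20 deg) = 0.9397, sin(-20 deg) = -0.3420
  joint[2] = (2.2627, 2.2627) + 10.7 * (0.9397, -0.3420) = (2.2627 + 10.0547, 2.2627 + -3.6596) = (12.3175, -1.3969)
link 2: phi[2] = 45 + -65 + 155 = 135 deg
  cos(135 deg) = -0.7071, sin(135 deg) = 0.7071
  joint[3] = (12.3175, -1.3969) + 10.3 * (-0.7071, 0.7071) = (12.3175 + -7.2832, -1.3969 + 7.2832) = (5.0343, 5.8863)
link 3: phi[3] = 45 + -65 + 155 + 10 = 145 deg
  cos(145 deg) = -0.8192, sin(145 deg) = 0.5736
  joint[4] = (5.0343, 5.8863) + 3.3 * (-0.8192, 0.5736) = (5.0343 + -2.7032, 5.8863 + 1.8928) = (2.3311, 7.7791)
End effector: (2.3311, 7.7791)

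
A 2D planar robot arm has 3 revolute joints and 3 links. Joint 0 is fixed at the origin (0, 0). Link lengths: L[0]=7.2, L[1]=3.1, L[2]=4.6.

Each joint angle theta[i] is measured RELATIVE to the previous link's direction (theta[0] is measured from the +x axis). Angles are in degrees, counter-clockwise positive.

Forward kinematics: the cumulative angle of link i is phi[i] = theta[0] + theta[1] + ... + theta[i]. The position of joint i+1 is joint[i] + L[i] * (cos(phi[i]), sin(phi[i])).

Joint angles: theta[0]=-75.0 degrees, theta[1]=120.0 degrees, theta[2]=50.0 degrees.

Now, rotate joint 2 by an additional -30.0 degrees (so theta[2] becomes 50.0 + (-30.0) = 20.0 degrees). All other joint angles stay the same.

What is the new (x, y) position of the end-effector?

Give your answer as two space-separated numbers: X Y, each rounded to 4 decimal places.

Answer: 5.9996 -0.5936

Derivation:
joint[0] = (0.0000, 0.0000)  (base)
link 0: phi[0] = -75 = -75 deg
  cos(-75 deg) = 0.2588, sin(-75 deg) = -0.9659
  joint[1] = (0.0000, 0.0000) + 7.2 * (0.2588, -0.9659) = (0.0000 + 1.8635, 0.0000 + -6.9547) = (1.8635, -6.9547)
link 1: phi[1] = -75 + 120 = 45 deg
  cos(45 deg) = 0.7071, sin(45 deg) = 0.7071
  joint[2] = (1.8635, -6.9547) + 3.1 * (0.7071, 0.7071) = (1.8635 + 2.1920, -6.9547 + 2.1920) = (4.0555, -4.7626)
link 2: phi[2] = -75 + 120 + 20 = 65 deg
  cos(65 deg) = 0.4226, sin(65 deg) = 0.9063
  joint[3] = (4.0555, -4.7626) + 4.6 * (0.4226, 0.9063) = (4.0555 + 1.9440, -4.7626 + 4.1690) = (5.9996, -0.5936)
End effector: (5.9996, -0.5936)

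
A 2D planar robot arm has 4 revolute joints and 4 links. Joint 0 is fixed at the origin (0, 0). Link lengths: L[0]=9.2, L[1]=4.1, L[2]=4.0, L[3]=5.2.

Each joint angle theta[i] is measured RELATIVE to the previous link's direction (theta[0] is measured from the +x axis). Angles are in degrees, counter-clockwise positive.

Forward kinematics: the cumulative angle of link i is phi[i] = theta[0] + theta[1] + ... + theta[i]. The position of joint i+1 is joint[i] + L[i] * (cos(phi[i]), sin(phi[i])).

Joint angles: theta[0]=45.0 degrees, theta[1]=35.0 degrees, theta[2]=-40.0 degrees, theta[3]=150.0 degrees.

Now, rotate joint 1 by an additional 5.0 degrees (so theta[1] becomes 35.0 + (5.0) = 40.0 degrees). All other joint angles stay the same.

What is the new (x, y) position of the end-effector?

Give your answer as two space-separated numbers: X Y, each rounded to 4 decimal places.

Answer: 4.6683 12.0723

Derivation:
joint[0] = (0.0000, 0.0000)  (base)
link 0: phi[0] = 45 = 45 deg
  cos(45 deg) = 0.7071, sin(45 deg) = 0.7071
  joint[1] = (0.0000, 0.0000) + 9.2 * (0.7071, 0.7071) = (0.0000 + 6.5054, 0.0000 + 6.5054) = (6.5054, 6.5054)
link 1: phi[1] = 45 + 40 = 85 deg
  cos(85 deg) = 0.0872, sin(85 deg) = 0.9962
  joint[2] = (6.5054, 6.5054) + 4.1 * (0.0872, 0.9962) = (6.5054 + 0.3573, 6.5054 + 4.0844) = (6.8627, 10.5898)
link 2: phi[2] = 45 + 40 + -40 = 45 deg
  cos(45 deg) = 0.7071, sin(45 deg) = 0.7071
  joint[3] = (6.8627, 10.5898) + 4 * (0.7071, 0.7071) = (6.8627 + 2.8284, 10.5898 + 2.8284) = (9.6911, 13.4182)
link 3: phi[3] = 45 + 40 + -40 + 150 = 195 deg
  cos(195 deg) = -0.9659, sin(195 deg) = -0.2588
  joint[4] = (9.6911, 13.4182) + 5.2 * (-0.9659, -0.2588) = (9.6911 + -5.0228, 13.4182 + -1.3459) = (4.6683, 12.0723)
End effector: (4.6683, 12.0723)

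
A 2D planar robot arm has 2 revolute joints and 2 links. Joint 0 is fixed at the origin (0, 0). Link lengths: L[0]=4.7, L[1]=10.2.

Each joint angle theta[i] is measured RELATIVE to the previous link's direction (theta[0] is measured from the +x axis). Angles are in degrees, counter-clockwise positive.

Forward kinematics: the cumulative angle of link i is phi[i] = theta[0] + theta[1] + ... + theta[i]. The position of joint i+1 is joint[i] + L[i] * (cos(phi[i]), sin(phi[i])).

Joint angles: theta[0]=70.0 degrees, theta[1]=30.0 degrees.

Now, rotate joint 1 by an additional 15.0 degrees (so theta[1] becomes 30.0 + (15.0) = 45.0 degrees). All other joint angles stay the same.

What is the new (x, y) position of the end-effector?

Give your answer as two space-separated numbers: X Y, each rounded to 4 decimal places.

Answer: -2.7032 13.6609

Derivation:
joint[0] = (0.0000, 0.0000)  (base)
link 0: phi[0] = 70 = 70 deg
  cos(70 deg) = 0.3420, sin(70 deg) = 0.9397
  joint[1] = (0.0000, 0.0000) + 4.7 * (0.3420, 0.9397) = (0.0000 + 1.6075, 0.0000 + 4.4166) = (1.6075, 4.4166)
link 1: phi[1] = 70 + 45 = 115 deg
  cos(115 deg) = -0.4226, sin(115 deg) = 0.9063
  joint[2] = (1.6075, 4.4166) + 10.2 * (-0.4226, 0.9063) = (1.6075 + -4.3107, 4.4166 + 9.2443) = (-2.7032, 13.6609)
End effector: (-2.7032, 13.6609)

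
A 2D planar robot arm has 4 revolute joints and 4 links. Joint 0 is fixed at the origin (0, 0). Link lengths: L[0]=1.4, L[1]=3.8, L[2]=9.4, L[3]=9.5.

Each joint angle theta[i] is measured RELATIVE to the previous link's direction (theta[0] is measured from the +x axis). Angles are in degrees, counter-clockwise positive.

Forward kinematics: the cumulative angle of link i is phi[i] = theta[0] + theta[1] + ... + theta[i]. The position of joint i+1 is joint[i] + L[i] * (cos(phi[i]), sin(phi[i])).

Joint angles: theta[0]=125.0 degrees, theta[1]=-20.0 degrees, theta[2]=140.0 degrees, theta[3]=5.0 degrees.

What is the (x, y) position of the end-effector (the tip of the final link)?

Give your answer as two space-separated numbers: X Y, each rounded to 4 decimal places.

joint[0] = (0.0000, 0.0000)  (base)
link 0: phi[0] = 125 = 125 deg
  cos(125 deg) = -0.5736, sin(125 deg) = 0.8192
  joint[1] = (0.0000, 0.0000) + 1.4 * (-0.5736, 0.8192) = (0.0000 + -0.8030, 0.0000 + 1.1468) = (-0.8030, 1.1468)
link 1: phi[1] = 125 + -20 = 105 deg
  cos(105 deg) = -0.2588, sin(105 deg) = 0.9659
  joint[2] = (-0.8030, 1.1468) + 3.8 * (-0.2588, 0.9659) = (-0.8030 + -0.9835, 1.1468 + 3.6705) = (-1.7865, 4.8173)
link 2: phi[2] = 125 + -20 + 140 = 245 deg
  cos(245 deg) = -0.4226, sin(245 deg) = -0.9063
  joint[3] = (-1.7865, 4.8173) + 9.4 * (-0.4226, -0.9063) = (-1.7865 + -3.9726, 4.8173 + -8.5193) = (-5.7591, -3.7020)
link 3: phi[3] = 125 + -20 + 140 + 5 = 250 deg
  cos(250 deg) = -0.3420, sin(250 deg) = -0.9397
  joint[4] = (-5.7591, -3.7020) + 9.5 * (-0.3420, -0.9397) = (-5.7591 + -3.2492, -3.7020 + -8.9271) = (-9.0083, -12.6290)
End effector: (-9.0083, -12.6290)

Answer: -9.0083 -12.6290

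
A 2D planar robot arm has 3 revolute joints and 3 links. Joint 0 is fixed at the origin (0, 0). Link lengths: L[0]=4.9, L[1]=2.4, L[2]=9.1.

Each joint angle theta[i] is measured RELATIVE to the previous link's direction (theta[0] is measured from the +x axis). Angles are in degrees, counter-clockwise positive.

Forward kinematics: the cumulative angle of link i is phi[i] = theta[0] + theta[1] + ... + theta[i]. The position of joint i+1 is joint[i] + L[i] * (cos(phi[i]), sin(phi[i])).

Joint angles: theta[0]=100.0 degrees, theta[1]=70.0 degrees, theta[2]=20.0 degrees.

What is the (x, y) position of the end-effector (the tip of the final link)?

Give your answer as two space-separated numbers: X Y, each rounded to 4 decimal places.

joint[0] = (0.0000, 0.0000)  (base)
link 0: phi[0] = 100 = 100 deg
  cos(100 deg) = -0.1736, sin(100 deg) = 0.9848
  joint[1] = (0.0000, 0.0000) + 4.9 * (-0.1736, 0.9848) = (0.0000 + -0.8509, 0.0000 + 4.8256) = (-0.8509, 4.8256)
link 1: phi[1] = 100 + 70 = 170 deg
  cos(170 deg) = -0.9848, sin(170 deg) = 0.1736
  joint[2] = (-0.8509, 4.8256) + 2.4 * (-0.9848, 0.1736) = (-0.8509 + -2.3635, 4.8256 + 0.4168) = (-3.2144, 5.2423)
link 2: phi[2] = 100 + 70 + 20 = 190 deg
  cos(190 deg) = -0.9848, sin(190 deg) = -0.1736
  joint[3] = (-3.2144, 5.2423) + 9.1 * (-0.9848, -0.1736) = (-3.2144 + -8.9618, 5.2423 + -1.5802) = (-12.1762, 3.6621)
End effector: (-12.1762, 3.6621)

Answer: -12.1762 3.6621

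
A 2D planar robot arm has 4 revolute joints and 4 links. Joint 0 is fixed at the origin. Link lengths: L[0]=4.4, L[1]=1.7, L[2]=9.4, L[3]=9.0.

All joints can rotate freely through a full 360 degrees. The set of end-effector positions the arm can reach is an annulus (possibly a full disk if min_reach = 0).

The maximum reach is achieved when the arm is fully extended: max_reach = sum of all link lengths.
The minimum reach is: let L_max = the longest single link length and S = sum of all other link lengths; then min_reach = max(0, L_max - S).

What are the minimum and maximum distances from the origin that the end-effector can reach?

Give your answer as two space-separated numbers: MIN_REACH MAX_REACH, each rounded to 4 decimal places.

Link lengths: [4.4, 1.7, 9.4, 9.0]
max_reach = 4.4 + 1.7 + 9.4 + 9 = 24.5
L_max = max([4.4, 1.7, 9.4, 9.0]) = 9.4
S (sum of others) = 24.5 - 9.4 = 15.1
min_reach = max(0, 9.4 - 15.1) = max(0, -5.7) = 0

Answer: 0.0000 24.5000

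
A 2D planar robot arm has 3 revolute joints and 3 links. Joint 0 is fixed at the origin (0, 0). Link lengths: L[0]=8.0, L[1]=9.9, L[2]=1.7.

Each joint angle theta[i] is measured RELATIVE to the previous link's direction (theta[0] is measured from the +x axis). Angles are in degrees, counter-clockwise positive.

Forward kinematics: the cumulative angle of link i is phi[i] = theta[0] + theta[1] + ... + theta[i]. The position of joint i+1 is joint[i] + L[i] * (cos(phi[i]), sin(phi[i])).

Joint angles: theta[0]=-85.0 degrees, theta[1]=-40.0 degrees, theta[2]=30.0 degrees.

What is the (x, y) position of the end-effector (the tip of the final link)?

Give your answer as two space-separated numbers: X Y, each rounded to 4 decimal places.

joint[0] = (0.0000, 0.0000)  (base)
link 0: phi[0] = -85 = -85 deg
  cos(-85 deg) = 0.0872, sin(-85 deg) = -0.9962
  joint[1] = (0.0000, 0.0000) + 8 * (0.0872, -0.9962) = (0.0000 + 0.6972, 0.0000 + -7.9696) = (0.6972, -7.9696)
link 1: phi[1] = -85 + -40 = -125 deg
  cos(-125 deg) = -0.5736, sin(-125 deg) = -0.8192
  joint[2] = (0.6972, -7.9696) + 9.9 * (-0.5736, -0.8192) = (0.6972 + -5.6784, -7.9696 + -8.1096) = (-4.9812, -16.0792)
link 2: phi[2] = -85 + -40 + 30 = -95 deg
  cos(-95 deg) = -0.0872, sin(-95 deg) = -0.9962
  joint[3] = (-4.9812, -16.0792) + 1.7 * (-0.0872, -0.9962) = (-4.9812 + -0.1482, -16.0792 + -1.6935) = (-5.1293, -17.7727)
End effector: (-5.1293, -17.7727)

Answer: -5.1293 -17.7727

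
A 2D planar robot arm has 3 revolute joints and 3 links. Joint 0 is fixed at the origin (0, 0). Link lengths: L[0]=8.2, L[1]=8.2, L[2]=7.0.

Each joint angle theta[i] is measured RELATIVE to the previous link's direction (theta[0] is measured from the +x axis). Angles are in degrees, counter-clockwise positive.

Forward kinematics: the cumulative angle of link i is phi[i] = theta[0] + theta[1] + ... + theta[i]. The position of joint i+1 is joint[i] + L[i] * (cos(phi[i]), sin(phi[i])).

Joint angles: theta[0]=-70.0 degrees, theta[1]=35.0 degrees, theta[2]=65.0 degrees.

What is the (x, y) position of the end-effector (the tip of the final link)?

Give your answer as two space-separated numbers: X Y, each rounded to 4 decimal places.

Answer: 15.5838 -8.9088

Derivation:
joint[0] = (0.0000, 0.0000)  (base)
link 0: phi[0] = -70 = -70 deg
  cos(-70 deg) = 0.3420, sin(-70 deg) = -0.9397
  joint[1] = (0.0000, 0.0000) + 8.2 * (0.3420, -0.9397) = (0.0000 + 2.8046, 0.0000 + -7.7055) = (2.8046, -7.7055)
link 1: phi[1] = -70 + 35 = -35 deg
  cos(-35 deg) = 0.8192, sin(-35 deg) = -0.5736
  joint[2] = (2.8046, -7.7055) + 8.2 * (0.8192, -0.5736) = (2.8046 + 6.7170, -7.7055 + -4.7033) = (9.5216, -12.4088)
link 2: phi[2] = -70 + 35 + 65 = 30 deg
  cos(30 deg) = 0.8660, sin(30 deg) = 0.5000
  joint[3] = (9.5216, -12.4088) + 7 * (0.8660, 0.5000) = (9.5216 + 6.0622, -12.4088 + 3.5000) = (15.5838, -8.9088)
End effector: (15.5838, -8.9088)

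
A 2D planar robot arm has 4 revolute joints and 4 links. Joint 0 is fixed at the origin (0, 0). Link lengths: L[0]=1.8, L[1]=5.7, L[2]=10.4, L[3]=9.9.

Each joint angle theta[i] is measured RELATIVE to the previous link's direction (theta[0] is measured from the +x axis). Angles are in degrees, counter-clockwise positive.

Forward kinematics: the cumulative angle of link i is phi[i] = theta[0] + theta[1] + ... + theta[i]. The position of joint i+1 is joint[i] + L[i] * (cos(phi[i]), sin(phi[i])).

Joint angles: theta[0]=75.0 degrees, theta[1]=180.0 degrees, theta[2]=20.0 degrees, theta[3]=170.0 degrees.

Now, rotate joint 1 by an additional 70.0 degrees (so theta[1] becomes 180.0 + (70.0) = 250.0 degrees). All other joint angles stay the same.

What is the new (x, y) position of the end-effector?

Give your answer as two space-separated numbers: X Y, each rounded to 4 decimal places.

joint[0] = (0.0000, 0.0000)  (base)
link 0: phi[0] = 75 = 75 deg
  cos(75 deg) = 0.2588, sin(75 deg) = 0.9659
  joint[1] = (0.0000, 0.0000) + 1.8 * (0.2588, 0.9659) = (0.0000 + 0.4659, 0.0000 + 1.7387) = (0.4659, 1.7387)
link 1: phi[1] = 75 + 250 = 325 deg
  cos(325 deg) = 0.8192, sin(325 deg) = -0.5736
  joint[2] = (0.4659, 1.7387) + 5.7 * (0.8192, -0.5736) = (0.4659 + 4.6692, 1.7387 + -3.2694) = (5.1350, -1.5307)
link 2: phi[2] = 75 + 250 + 20 = 345 deg
  cos(345 deg) = 0.9659, sin(345 deg) = -0.2588
  joint[3] = (5.1350, -1.5307) + 10.4 * (0.9659, -0.2588) = (5.1350 + 10.0456, -1.5307 + -2.6917) = (15.1807, -4.2224)
link 3: phi[3] = 75 + 250 + 20 + 170 = 515 deg
  cos(515 deg) = -0.9063, sin(515 deg) = 0.4226
  joint[4] = (15.1807, -4.2224) + 9.9 * (-0.9063, 0.4226) = (15.1807 + -8.9724, -4.2224 + 4.1839) = (6.2082, -0.0385)
End effector: (6.2082, -0.0385)

Answer: 6.2082 -0.0385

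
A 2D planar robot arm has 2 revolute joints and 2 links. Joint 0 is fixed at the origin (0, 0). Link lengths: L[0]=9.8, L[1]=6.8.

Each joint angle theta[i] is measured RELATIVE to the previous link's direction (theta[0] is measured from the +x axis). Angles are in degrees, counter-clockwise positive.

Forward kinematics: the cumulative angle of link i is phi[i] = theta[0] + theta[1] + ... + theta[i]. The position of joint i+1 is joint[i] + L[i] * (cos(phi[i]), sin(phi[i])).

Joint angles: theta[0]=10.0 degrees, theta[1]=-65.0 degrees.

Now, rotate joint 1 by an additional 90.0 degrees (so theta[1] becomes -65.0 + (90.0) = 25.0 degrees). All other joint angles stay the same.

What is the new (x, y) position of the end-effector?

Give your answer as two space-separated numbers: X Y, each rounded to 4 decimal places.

joint[0] = (0.0000, 0.0000)  (base)
link 0: phi[0] = 10 = 10 deg
  cos(10 deg) = 0.9848, sin(10 deg) = 0.1736
  joint[1] = (0.0000, 0.0000) + 9.8 * (0.9848, 0.1736) = (0.0000 + 9.6511, 0.0000 + 1.7018) = (9.6511, 1.7018)
link 1: phi[1] = 10 + 25 = 35 deg
  cos(35 deg) = 0.8192, sin(35 deg) = 0.5736
  joint[2] = (9.6511, 1.7018) + 6.8 * (0.8192, 0.5736) = (9.6511 + 5.5702, 1.7018 + 3.9003) = (15.2213, 5.6021)
End effector: (15.2213, 5.6021)

Answer: 15.2213 5.6021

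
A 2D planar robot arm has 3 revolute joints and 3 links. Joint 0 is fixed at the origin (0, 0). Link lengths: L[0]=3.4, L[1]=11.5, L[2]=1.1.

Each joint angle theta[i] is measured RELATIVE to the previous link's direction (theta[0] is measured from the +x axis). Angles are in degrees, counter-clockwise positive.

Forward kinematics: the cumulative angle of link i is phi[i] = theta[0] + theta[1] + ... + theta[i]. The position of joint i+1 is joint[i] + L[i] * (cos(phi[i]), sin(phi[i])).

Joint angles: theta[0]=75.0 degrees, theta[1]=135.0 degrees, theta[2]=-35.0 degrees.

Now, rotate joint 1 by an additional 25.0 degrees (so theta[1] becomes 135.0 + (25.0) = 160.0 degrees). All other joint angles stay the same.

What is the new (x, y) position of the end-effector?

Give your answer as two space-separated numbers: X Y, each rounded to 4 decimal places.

joint[0] = (0.0000, 0.0000)  (base)
link 0: phi[0] = 75 = 75 deg
  cos(75 deg) = 0.2588, sin(75 deg) = 0.9659
  joint[1] = (0.0000, 0.0000) + 3.4 * (0.2588, 0.9659) = (0.0000 + 0.8800, 0.0000 + 3.2841) = (0.8800, 3.2841)
link 1: phi[1] = 75 + 160 = 235 deg
  cos(235 deg) = -0.5736, sin(235 deg) = -0.8192
  joint[2] = (0.8800, 3.2841) + 11.5 * (-0.5736, -0.8192) = (0.8800 + -6.5961, 3.2841 + -9.4202) = (-5.7161, -6.1361)
link 2: phi[2] = 75 + 160 + -35 = 200 deg
  cos(200 deg) = -0.9397, sin(200 deg) = -0.3420
  joint[3] = (-5.7161, -6.1361) + 1.1 * (-0.9397, -0.3420) = (-5.7161 + -1.0337, -6.1361 + -0.3762) = (-6.7498, -6.5123)
End effector: (-6.7498, -6.5123)

Answer: -6.7498 -6.5123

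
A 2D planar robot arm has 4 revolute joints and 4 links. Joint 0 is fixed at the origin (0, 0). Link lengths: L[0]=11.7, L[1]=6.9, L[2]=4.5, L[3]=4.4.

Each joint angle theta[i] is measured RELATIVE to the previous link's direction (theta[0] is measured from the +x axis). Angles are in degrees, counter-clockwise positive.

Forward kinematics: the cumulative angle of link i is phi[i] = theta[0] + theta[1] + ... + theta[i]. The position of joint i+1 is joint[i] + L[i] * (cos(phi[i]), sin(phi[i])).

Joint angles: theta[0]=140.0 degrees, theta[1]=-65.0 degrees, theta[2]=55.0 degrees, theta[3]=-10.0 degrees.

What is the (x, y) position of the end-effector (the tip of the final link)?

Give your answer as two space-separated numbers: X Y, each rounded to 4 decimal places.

joint[0] = (0.0000, 0.0000)  (base)
link 0: phi[0] = 140 = 140 deg
  cos(140 deg) = -0.7660, sin(140 deg) = 0.6428
  joint[1] = (0.0000, 0.0000) + 11.7 * (-0.7660, 0.6428) = (0.0000 + -8.9627, 0.0000 + 7.5206) = (-8.9627, 7.5206)
link 1: phi[1] = 140 + -65 = 75 deg
  cos(75 deg) = 0.2588, sin(75 deg) = 0.9659
  joint[2] = (-8.9627, 7.5206) + 6.9 * (0.2588, 0.9659) = (-8.9627 + 1.7859, 7.5206 + 6.6649) = (-7.1769, 14.1855)
link 2: phi[2] = 140 + -65 + 55 = 130 deg
  cos(130 deg) = -0.6428, sin(130 deg) = 0.7660
  joint[3] = (-7.1769, 14.1855) + 4.5 * (-0.6428, 0.7660) = (-7.1769 + -2.8925, 14.1855 + 3.4472) = (-10.0694, 17.6327)
link 3: phi[3] = 140 + -65 + 55 + -10 = 120 deg
  cos(120 deg) = -0.5000, sin(120 deg) = 0.8660
  joint[4] = (-10.0694, 17.6327) + 4.4 * (-0.5000, 0.8660) = (-10.0694 + -2.2000, 17.6327 + 3.8105) = (-12.2694, 21.4432)
End effector: (-12.2694, 21.4432)

Answer: -12.2694 21.4432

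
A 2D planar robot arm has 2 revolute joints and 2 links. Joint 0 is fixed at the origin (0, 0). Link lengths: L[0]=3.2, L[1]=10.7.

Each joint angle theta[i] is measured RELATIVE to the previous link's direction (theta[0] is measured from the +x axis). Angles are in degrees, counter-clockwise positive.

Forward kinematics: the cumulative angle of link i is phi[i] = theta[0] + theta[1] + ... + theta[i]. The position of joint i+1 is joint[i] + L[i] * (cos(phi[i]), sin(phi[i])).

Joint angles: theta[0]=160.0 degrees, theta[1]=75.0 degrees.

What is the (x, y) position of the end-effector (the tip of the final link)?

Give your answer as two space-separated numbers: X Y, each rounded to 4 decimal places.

Answer: -9.1443 -7.6705

Derivation:
joint[0] = (0.0000, 0.0000)  (base)
link 0: phi[0] = 160 = 160 deg
  cos(160 deg) = -0.9397, sin(160 deg) = 0.3420
  joint[1] = (0.0000, 0.0000) + 3.2 * (-0.9397, 0.3420) = (0.0000 + -3.0070, 0.0000 + 1.0945) = (-3.0070, 1.0945)
link 1: phi[1] = 160 + 75 = 235 deg
  cos(235 deg) = -0.5736, sin(235 deg) = -0.8192
  joint[2] = (-3.0070, 1.0945) + 10.7 * (-0.5736, -0.8192) = (-3.0070 + -6.1373, 1.0945 + -8.7649) = (-9.1443, -7.6705)
End effector: (-9.1443, -7.6705)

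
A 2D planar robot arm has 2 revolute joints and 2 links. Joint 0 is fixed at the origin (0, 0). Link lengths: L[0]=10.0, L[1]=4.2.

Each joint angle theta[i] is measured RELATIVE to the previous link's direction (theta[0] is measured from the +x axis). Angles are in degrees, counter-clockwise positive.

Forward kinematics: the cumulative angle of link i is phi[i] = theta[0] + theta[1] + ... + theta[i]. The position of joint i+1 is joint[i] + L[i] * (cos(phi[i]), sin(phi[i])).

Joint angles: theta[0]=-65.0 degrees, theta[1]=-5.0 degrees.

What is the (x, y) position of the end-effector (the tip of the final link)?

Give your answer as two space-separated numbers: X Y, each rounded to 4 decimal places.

Answer: 5.6627 -13.0098

Derivation:
joint[0] = (0.0000, 0.0000)  (base)
link 0: phi[0] = -65 = -65 deg
  cos(-65 deg) = 0.4226, sin(-65 deg) = -0.9063
  joint[1] = (0.0000, 0.0000) + 10 * (0.4226, -0.9063) = (0.0000 + 4.2262, 0.0000 + -9.0631) = (4.2262, -9.0631)
link 1: phi[1] = -65 + -5 = -70 deg
  cos(-70 deg) = 0.3420, sin(-70 deg) = -0.9397
  joint[2] = (4.2262, -9.0631) + 4.2 * (0.3420, -0.9397) = (4.2262 + 1.4365, -9.0631 + -3.9467) = (5.6627, -13.0098)
End effector: (5.6627, -13.0098)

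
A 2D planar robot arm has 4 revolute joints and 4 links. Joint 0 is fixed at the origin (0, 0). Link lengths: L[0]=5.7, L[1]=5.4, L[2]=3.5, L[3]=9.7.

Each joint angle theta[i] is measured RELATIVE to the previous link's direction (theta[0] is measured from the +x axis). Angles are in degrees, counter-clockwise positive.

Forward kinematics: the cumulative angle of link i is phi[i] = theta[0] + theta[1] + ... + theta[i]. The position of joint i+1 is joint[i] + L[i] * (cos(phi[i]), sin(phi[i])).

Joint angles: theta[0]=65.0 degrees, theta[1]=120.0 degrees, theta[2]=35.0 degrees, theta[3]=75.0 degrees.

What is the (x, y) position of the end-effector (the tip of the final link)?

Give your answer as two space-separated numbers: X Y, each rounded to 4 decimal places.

Answer: -1.5523 -6.3456

Derivation:
joint[0] = (0.0000, 0.0000)  (base)
link 0: phi[0] = 65 = 65 deg
  cos(65 deg) = 0.4226, sin(65 deg) = 0.9063
  joint[1] = (0.0000, 0.0000) + 5.7 * (0.4226, 0.9063) = (0.0000 + 2.4089, 0.0000 + 5.1660) = (2.4089, 5.1660)
link 1: phi[1] = 65 + 120 = 185 deg
  cos(185 deg) = -0.9962, sin(185 deg) = -0.0872
  joint[2] = (2.4089, 5.1660) + 5.4 * (-0.9962, -0.0872) = (2.4089 + -5.3795, 5.1660 + -0.4706) = (-2.9705, 4.6953)
link 2: phi[2] = 65 + 120 + 35 = 220 deg
  cos(220 deg) = -0.7660, sin(220 deg) = -0.6428
  joint[3] = (-2.9705, 4.6953) + 3.5 * (-0.7660, -0.6428) = (-2.9705 + -2.6812, 4.6953 + -2.2498) = (-5.6517, 2.4456)
link 3: phi[3] = 65 + 120 + 35 + 75 = 295 deg
  cos(295 deg) = 0.4226, sin(295 deg) = -0.9063
  joint[4] = (-5.6517, 2.4456) + 9.7 * (0.4226, -0.9063) = (-5.6517 + 4.0994, 2.4456 + -8.7912) = (-1.5523, -6.3456)
End effector: (-1.5523, -6.3456)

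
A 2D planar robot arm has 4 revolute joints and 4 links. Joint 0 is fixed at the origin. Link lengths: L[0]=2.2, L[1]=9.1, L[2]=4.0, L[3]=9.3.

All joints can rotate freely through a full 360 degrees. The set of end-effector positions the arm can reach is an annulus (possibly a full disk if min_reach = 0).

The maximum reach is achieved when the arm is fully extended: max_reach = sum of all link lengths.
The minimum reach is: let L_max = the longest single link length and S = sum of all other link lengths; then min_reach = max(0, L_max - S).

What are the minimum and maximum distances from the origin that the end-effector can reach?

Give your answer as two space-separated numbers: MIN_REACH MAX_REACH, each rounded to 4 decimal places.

Answer: 0.0000 24.6000

Derivation:
Link lengths: [2.2, 9.1, 4.0, 9.3]
max_reach = 2.2 + 9.1 + 4 + 9.3 = 24.6
L_max = max([2.2, 9.1, 4.0, 9.3]) = 9.3
S (sum of others) = 24.6 - 9.3 = 15.3
min_reach = max(0, 9.3 - 15.3) = max(0, -6) = 0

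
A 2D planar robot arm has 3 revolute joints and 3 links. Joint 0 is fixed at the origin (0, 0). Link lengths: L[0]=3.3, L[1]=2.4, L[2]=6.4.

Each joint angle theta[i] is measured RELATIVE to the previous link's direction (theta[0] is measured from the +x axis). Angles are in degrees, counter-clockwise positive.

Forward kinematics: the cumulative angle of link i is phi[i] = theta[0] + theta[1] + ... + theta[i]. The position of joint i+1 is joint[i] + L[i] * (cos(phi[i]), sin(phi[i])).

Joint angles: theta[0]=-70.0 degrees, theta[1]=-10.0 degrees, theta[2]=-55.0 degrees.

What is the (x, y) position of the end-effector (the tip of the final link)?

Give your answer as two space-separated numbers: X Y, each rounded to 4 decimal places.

joint[0] = (0.0000, 0.0000)  (base)
link 0: phi[0] = -70 = -70 deg
  cos(-70 deg) = 0.3420, sin(-70 deg) = -0.9397
  joint[1] = (0.0000, 0.0000) + 3.3 * (0.3420, -0.9397) = (0.0000 + 1.1287, 0.0000 + -3.1010) = (1.1287, -3.1010)
link 1: phi[1] = -70 + -10 = -80 deg
  cos(-80 deg) = 0.1736, sin(-80 deg) = -0.9848
  joint[2] = (1.1287, -3.1010) + 2.4 * (0.1736, -0.9848) = (1.1287 + 0.4168, -3.1010 + -2.3635) = (1.5454, -5.4645)
link 2: phi[2] = -70 + -10 + -55 = -135 deg
  cos(-135 deg) = -0.7071, sin(-135 deg) = -0.7071
  joint[3] = (1.5454, -5.4645) + 6.4 * (-0.7071, -0.7071) = (1.5454 + -4.5255, -5.4645 + -4.5255) = (-2.9801, -9.9900)
End effector: (-2.9801, -9.9900)

Answer: -2.9801 -9.9900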